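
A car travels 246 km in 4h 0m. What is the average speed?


61.5 km/h

Distance: 246 km
Time: 4 hours
Speed = 246 / 4 = 61.5 km/h


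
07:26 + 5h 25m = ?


Start: 446 minutes from midnight
Add: 325 minutes
Total: 771 minutes
Hours: 771 ÷ 60 = 12 remainder 51

12:51


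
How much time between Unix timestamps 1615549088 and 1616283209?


734121 seconds (203.9 hours / 8.50 days)

Difference = 1616283209 - 1615549088 = 734121 seconds
In hours: 734121 / 3600 ≈ 203.9
In days: 734121 / 86400 ≈ 8.50


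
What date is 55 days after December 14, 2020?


Start: December 14, 2020
Add 55 days
December 14 → January 1: 31 - 14 + 1 = 18 days (55 - 18 = 37 left)
January 1 → February 1: 31 - 1 + 1 = 31 days (37 - 31 = 6 left)
February 1 + 6 = February 7, 2021

February 7, 2021


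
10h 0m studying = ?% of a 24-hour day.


Time: 600 minutes
Day: 1440 minutes
Percentage = (600/1440) × 100 ≈ 41.7%

41.7%


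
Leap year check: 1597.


No

Rules: divisible by 4 AND (not by 100 OR by 400)
1597 ÷ 4 = 399 remainder 1 → not divisible by 4
Not divisible by 4 → not a leap year


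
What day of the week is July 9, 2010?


Friday

Zeller's congruence:
q=9, m=7, k=10, j=20
h = (9 + ⌊13×8/5⌋ + 10 + ⌊10/4⌋ + ⌊20/4⌋ - 2×20) mod 7
= (9 + 20 + 10 + 2 + 5 - 40) mod 7
= 6 mod 7 = 6
h=6 → Friday


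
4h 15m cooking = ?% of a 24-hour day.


17.7%

Time: 255 minutes
Day: 1440 minutes
Percentage = (255/1440) × 100 ≈ 17.7%


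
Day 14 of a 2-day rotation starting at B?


Shifts: A, B
Start: B (index 1)
Day 14: (1 + 14 - 1) mod 2
= 14 mod 2
= 0
Index 0 → shift A

Shift A


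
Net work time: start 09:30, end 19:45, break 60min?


9h 15m (555 minutes)

Total time = (19×60+45) - (9×60+30)
= 1185 - 570 = 615 min
Minus break: 615 - 60 = 555 min
= 9h 15m


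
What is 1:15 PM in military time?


13:15

Input: 1:15 PM
PM: 1 + 12 = 13


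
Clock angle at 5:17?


56.5°

Hour hand = 5×30 + 17×0.5 = 158.5°
Minute hand = 17×6 = 102°
Difference = |158.5 - 102| = 56.5°


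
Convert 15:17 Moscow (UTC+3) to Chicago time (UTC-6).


Time difference = UTC-6 - UTC+3 = -9 hours
New hour = (15 -9) mod 24
= 6 mod 24 = 6
Minutes unchanged → 06:17

06:17


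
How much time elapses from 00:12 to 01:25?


1h 13m

End time in minutes: 1×60 + 25 = 85
Start time in minutes: 0×60 + 12 = 12
Difference = 85 - 12 = 73 minutes
= 1 hours 13 minutes


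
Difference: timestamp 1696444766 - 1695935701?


Difference = 1696444766 - 1695935701 = 509065 seconds
In hours: 509065 / 3600 ≈ 141.4
In days: 509065 / 86400 ≈ 5.89

509065 seconds (141.4 hours / 5.89 days)


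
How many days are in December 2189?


Month: December (month 12)
December has 31 days

31 days


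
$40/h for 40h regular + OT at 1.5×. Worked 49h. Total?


Regular: 40h × $40 = $1600.00
Overtime: 49 - 40 = 9h
OT pay: 9h × $40 × 1.5 = $540.00
Total = $1600.00 + $540.00 = $2140.00

$2140.00


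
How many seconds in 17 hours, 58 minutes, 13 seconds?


Hours: 17 × 3600 = 61200
Minutes: 58 × 60 = 3480
Seconds: 13
Total = 61200 + 3480 + 13 = 64693

64693 seconds


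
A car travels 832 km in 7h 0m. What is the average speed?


Distance: 832 km
Time: 7 hours
Speed = 832 / 7 ≈ 118.9 km/h

118.9 km/h


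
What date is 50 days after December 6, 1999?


Start: December 6, 1999
Add 50 days
December 6 → January 1: 31 - 6 + 1 = 26 days (50 - 26 = 24 left)
January 1 + 24 = January 25, 2000

January 25, 2000


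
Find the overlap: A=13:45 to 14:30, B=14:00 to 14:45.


30 minutes

Meeting A: 825-870 (in minutes from midnight)
Meeting B: 840-885
Overlap start = max(825, 840) = 840
Overlap end = min(870, 885) = 870
Overlap = max(0, 870 - 840) = 30 min


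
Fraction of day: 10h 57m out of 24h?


0.4563 (45.63%)

Total minutes: 10×60 + 57 = 657
Day = 24×60 = 1440 minutes
Fraction = 657/1440 ≈ 0.4563
As a percentage: 657/1440 × 100 ≈ 45.63%


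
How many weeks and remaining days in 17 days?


2 weeks 3 days

Weeks: 17 ÷ 7 = 2 remainder 3


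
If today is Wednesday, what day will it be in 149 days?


Start: Wednesday (index 2)
(2 + 149) mod 7
= 151 mod 7
= 4
Index 4 → Friday

Friday


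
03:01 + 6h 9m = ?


09:10

Start: 181 minutes from midnight
Add: 369 minutes
Total: 550 minutes
Hours: 550 ÷ 60 = 9 remainder 10


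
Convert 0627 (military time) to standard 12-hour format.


6:27 AM

Hour: 6
6 < 12 → AM


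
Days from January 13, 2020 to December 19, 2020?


341 days

From January 13, 2020 to December 19, 2020
Rest of January 2020: 31 - 13 = 18
Full months: February 2020 29, March 31, April 30, May 31, June 30, July 31, August 31, September 30, October 31, November 30
Days into December 2020: 19
Total = 18 + 29 + 31 + 30 + 31 + 30 + 31 + 31 + 30 + 31 + 30 + 19 = 341 days


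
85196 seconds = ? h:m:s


Hours: 85196 ÷ 3600 = 23 remainder 2396
Minutes: 2396 ÷ 60 = 39 remainder 56
Seconds: 56

23h 39m 56s


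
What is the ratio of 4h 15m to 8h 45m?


Duration 1: 255 minutes
Duration 2: 525 minutes
Ratio = 255:525
GCD = 15
Simplified = 17:35
As a decimal: 17/35 ≈ 0.49

17:35 (0.49)


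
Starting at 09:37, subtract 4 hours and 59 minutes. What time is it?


04:38

Start: 577 minutes from midnight
Subtract: 299 minutes
Remaining: 577 - 299 = 278
Hours: 4, Minutes: 38


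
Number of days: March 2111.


31 days

Month: March (month 3)
March has 31 days


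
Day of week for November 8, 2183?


Saturday

Zeller's congruence:
q=8, m=11, k=83, j=21
h = (8 + ⌊13×12/5⌋ + 83 + ⌊83/4⌋ + ⌊21/4⌋ - 2×21) mod 7
= (8 + 31 + 83 + 20 + 5 - 42) mod 7
= 105 mod 7 = 0
h=0 → Saturday


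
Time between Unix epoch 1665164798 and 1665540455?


375657 seconds (104.3 hours / 4.35 days)

Difference = 1665540455 - 1665164798 = 375657 seconds
In hours: 375657 / 3600 ≈ 104.3
In days: 375657 / 86400 ≈ 4.35


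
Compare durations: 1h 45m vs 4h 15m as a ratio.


7:17 (0.41)

Duration 1: 105 minutes
Duration 2: 255 minutes
Ratio = 105:255
GCD = 15
Simplified = 7:17
As a decimal: 7/17 ≈ 0.41


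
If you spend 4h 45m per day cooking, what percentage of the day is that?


19.8%

Time: 285 minutes
Day: 1440 minutes
Percentage = (285/1440) × 100 ≈ 19.8%


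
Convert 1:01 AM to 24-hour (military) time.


01:01

Input: 1:01 AM
AM hour stays: 1


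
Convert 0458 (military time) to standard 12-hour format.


Hour: 4
4 < 12 → AM

4:58 AM


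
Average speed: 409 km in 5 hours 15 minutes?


77.9 km/h

Distance: 409 km
Time: 5h 15m = 315 min = 315/60 = 21/4 hours
Speed = 409 ÷ (21/4) = 409 × 4 / 21 = 1636/21 ≈ 77.9 km/h


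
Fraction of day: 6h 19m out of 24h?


0.2632 (26.32%)

Total minutes: 6×60 + 19 = 379
Day = 24×60 = 1440 minutes
Fraction = 379/1440 ≈ 0.2632
As a percentage: 379/1440 × 100 ≈ 26.32%


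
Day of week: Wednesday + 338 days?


Start: Wednesday (index 2)
(2 + 338) mod 7
= 340 mod 7
= 4
Index 4 → Friday

Friday


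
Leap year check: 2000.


Rules: divisible by 4 AND (not by 100 OR by 400)
2000 ÷ 4 = 500 exactly → divisible by 4
2000 ÷ 100 = 20 exactly → divisible by 100
2000 ÷ 400 = 5 exactly → divisible by 400
Divisible by 400 → leap year

Yes


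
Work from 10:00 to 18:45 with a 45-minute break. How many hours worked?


Total time = (18×60+45) - (10×60+0)
= 1125 - 600 = 525 min
Minus break: 525 - 45 = 480 min
= 8h 0m

8h 0m (480 minutes)


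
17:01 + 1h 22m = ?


Start: 1021 minutes from midnight
Add: 82 minutes
Total: 1103 minutes
Hours: 1103 ÷ 60 = 18 remainder 23

18:23


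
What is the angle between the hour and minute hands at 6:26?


37.0°

Hour hand = 6×30 + 26×0.5 = 193.0°
Minute hand = 26×6 = 156°
Difference = |193.0 - 156| = 37.0°


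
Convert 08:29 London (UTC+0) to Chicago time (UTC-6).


02:29

Time difference = UTC-6 - UTC+0 = -6 hours
New hour = (8 -6) mod 24
= 2 mod 24 = 2
Minutes unchanged → 02:29


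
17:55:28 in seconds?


64528 seconds

Hours: 17 × 3600 = 61200
Minutes: 55 × 60 = 3300
Seconds: 28
Total = 61200 + 3300 + 28 = 64528


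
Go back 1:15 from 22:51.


21:36

Start: 1371 minutes from midnight
Subtract: 75 minutes
Remaining: 1371 - 75 = 1296
Hours: 21, Minutes: 36


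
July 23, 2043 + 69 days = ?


September 30, 2043

Start: July 23, 2043
Add 69 days
July 23 → August 1: 31 - 23 + 1 = 9 days (69 - 9 = 60 left)
August 1 → September 1: 31 - 1 + 1 = 31 days (60 - 31 = 29 left)
September 1 + 29 = September 30, 2043


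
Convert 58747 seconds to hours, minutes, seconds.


16h 19m 7s

Hours: 58747 ÷ 3600 = 16 remainder 1147
Minutes: 1147 ÷ 60 = 19 remainder 7
Seconds: 7


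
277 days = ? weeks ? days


39 weeks 4 days

Weeks: 277 ÷ 7 = 39 remainder 4


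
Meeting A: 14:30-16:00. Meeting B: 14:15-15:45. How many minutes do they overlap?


75 minutes

Meeting A: 870-960 (in minutes from midnight)
Meeting B: 855-945
Overlap start = max(870, 855) = 870
Overlap end = min(960, 945) = 945
Overlap = max(0, 945 - 870) = 75 min


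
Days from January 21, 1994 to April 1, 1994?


70 days

From January 21, 1994 to April 1, 1994
Rest of January 1994: 31 - 21 = 10
Full months: February 1994 28, March 31
Days into April 1994: 1
Total = 10 + 28 + 31 + 1 = 70 days


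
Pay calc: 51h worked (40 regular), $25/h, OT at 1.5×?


$1412.50

Regular: 40h × $25 = $1000.00
Overtime: 51 - 40 = 11h
OT pay: 11h × $25 × 1.5 = $412.50
Total = $1000.00 + $412.50 = $1412.50


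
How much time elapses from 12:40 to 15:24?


2h 44m

End time in minutes: 15×60 + 24 = 924
Start time in minutes: 12×60 + 40 = 760
Difference = 924 - 760 = 164 minutes
= 2 hours 44 minutes


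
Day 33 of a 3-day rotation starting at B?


Shift A

Shifts: A, B, C
Start: B (index 1)
Day 33: (1 + 33 - 1) mod 3
= 33 mod 3
= 0
Index 0 → shift A


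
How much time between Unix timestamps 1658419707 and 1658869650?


Difference = 1658869650 - 1658419707 = 449943 seconds
In hours: 449943 / 3600 ≈ 125.0
In days: 449943 / 86400 ≈ 5.21

449943 seconds (125.0 hours / 5.21 days)


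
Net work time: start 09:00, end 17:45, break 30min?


8h 15m (495 minutes)

Total time = (17×60+45) - (9×60+0)
= 1065 - 540 = 525 min
Minus break: 525 - 30 = 495 min
= 8h 15m


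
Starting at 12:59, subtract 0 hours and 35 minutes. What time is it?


Start: 779 minutes from midnight
Subtract: 35 minutes
Remaining: 779 - 35 = 744
Hours: 12, Minutes: 24

12:24


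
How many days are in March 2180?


31 days

Month: March (month 3)
March has 31 days


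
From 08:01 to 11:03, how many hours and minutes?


End time in minutes: 11×60 + 3 = 663
Start time in minutes: 8×60 + 1 = 481
Difference = 663 - 481 = 182 minutes
= 3 hours 2 minutes

3h 2m


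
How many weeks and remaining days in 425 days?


Weeks: 425 ÷ 7 = 60 remainder 5

60 weeks 5 days


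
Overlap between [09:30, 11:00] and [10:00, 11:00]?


Meeting A: 570-660 (in minutes from midnight)
Meeting B: 600-660
Overlap start = max(570, 600) = 600
Overlap end = min(660, 660) = 660
Overlap = max(0, 660 - 600) = 60 min

60 minutes


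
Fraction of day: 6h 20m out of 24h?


0.2639 (26.39%)

Total minutes: 6×60 + 20 = 380
Day = 24×60 = 1440 minutes
Fraction = 380/1440 ≈ 0.2639
As a percentage: 380/1440 × 100 ≈ 26.39%


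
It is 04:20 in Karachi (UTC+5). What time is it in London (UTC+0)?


23:20 (previous day)

Time difference = UTC+0 - UTC+5 = -5 hours
New hour = (4 -5) mod 24
= -1 mod 24 = 23
Minutes unchanged → 23:20; -1 < 0 → previous day


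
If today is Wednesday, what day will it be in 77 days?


Wednesday

Start: Wednesday (index 2)
(2 + 77) mod 7
= 79 mod 7
= 2
Index 2 → Wednesday


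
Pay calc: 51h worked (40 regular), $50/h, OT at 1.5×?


$2825.00

Regular: 40h × $50 = $2000.00
Overtime: 51 - 40 = 11h
OT pay: 11h × $50 × 1.5 = $825.00
Total = $2000.00 + $825.00 = $2825.00


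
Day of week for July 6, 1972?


Zeller's congruence:
q=6, m=7, k=72, j=19
h = (6 + ⌊13×8/5⌋ + 72 + ⌊72/4⌋ + ⌊19/4⌋ - 2×19) mod 7
= (6 + 20 + 72 + 18 + 4 - 38) mod 7
= 82 mod 7 = 5
h=5 → Thursday

Thursday


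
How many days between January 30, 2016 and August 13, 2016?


196 days

From January 30, 2016 to August 13, 2016
Rest of January 2016: 31 - 30 = 1
Full months: February 2016 29, March 31, April 30, May 31, June 30, July 31
Days into August 2016: 13
Total = 1 + 29 + 31 + 30 + 31 + 30 + 31 + 13 = 196 days


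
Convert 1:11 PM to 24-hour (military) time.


13:11

Input: 1:11 PM
PM: 1 + 12 = 13


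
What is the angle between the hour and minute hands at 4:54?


Hour hand = 4×30 + 54×0.5 = 147.0°
Minute hand = 54×6 = 324°
Difference = |147.0 - 324| = 177.0°

177.0°


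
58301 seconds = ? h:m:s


16h 11m 41s

Hours: 58301 ÷ 3600 = 16 remainder 701
Minutes: 701 ÷ 60 = 11 remainder 41
Seconds: 41


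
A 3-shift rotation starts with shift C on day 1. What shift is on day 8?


Shift A

Shifts: A, B, C
Start: C (index 2)
Day 8: (2 + 8 - 1) mod 3
= 9 mod 3
= 0
Index 0 → shift A


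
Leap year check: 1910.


No

Rules: divisible by 4 AND (not by 100 OR by 400)
1910 ÷ 4 = 477 remainder 2 → not divisible by 4
Not divisible by 4 → not a leap year


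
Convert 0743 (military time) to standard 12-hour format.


7:43 AM

Hour: 7
7 < 12 → AM


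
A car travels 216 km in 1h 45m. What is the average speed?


Distance: 216 km
Time: 1h 45m = 105 min = 105/60 = 7/4 hours
Speed = 216 ÷ (7/4) = 216 × 4 / 7 = 864/7 ≈ 123.4 km/h

123.4 km/h


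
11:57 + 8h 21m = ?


Start: 717 minutes from midnight
Add: 501 minutes
Total: 1218 minutes
Hours: 1218 ÷ 60 = 20 remainder 18

20:18


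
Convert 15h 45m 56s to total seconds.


56756 seconds

Hours: 15 × 3600 = 54000
Minutes: 45 × 60 = 2700
Seconds: 56
Total = 54000 + 2700 + 56 = 56756


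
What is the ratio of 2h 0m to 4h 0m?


1:2 (0.50)

Duration 1: 120 minutes
Duration 2: 240 minutes
Ratio = 120:240
GCD = 120
Simplified = 1:2
As a decimal: 1/2 = 0.50


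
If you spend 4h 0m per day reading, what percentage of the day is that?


Time: 240 minutes
Day: 1440 minutes
Percentage = (240/1440) × 100 ≈ 16.7%

16.7%


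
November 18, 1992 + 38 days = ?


Start: November 18, 1992
Add 38 days
November 18 → December 1: 30 - 18 + 1 = 13 days (38 - 13 = 25 left)
December 1 + 25 = December 26, 1992

December 26, 1992


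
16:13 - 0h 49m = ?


15:24

Start: 973 minutes from midnight
Subtract: 49 minutes
Remaining: 973 - 49 = 924
Hours: 15, Minutes: 24


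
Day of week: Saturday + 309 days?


Start: Saturday (index 5)
(5 + 309) mod 7
= 314 mod 7
= 6
Index 6 → Sunday

Sunday


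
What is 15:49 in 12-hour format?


3:49 PM

Hour: 15
15 - 12 = 3 → PM


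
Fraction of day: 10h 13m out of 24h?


Total minutes: 10×60 + 13 = 613
Day = 24×60 = 1440 minutes
Fraction = 613/1440 ≈ 0.4257
As a percentage: 613/1440 × 100 ≈ 42.57%

0.4257 (42.57%)


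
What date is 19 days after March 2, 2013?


March 21, 2013

Start: March 2, 2013
Add 19 days
March 2 + 19 = March 21, 2013


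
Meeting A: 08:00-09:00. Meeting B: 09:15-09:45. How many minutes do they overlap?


Meeting A: 480-540 (in minutes from midnight)
Meeting B: 555-585
Overlap start = max(480, 555) = 555
Overlap end = min(540, 585) = 540
Overlap = max(0, 540 - 555) = 0 min

0 minutes


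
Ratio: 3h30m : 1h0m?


7:2 (3.50)

Duration 1: 210 minutes
Duration 2: 60 minutes
Ratio = 210:60
GCD = 30
Simplified = 7:2
As a decimal: 7/2 = 3.50


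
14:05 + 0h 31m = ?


Start: 845 minutes from midnight
Add: 31 minutes
Total: 876 minutes
Hours: 876 ÷ 60 = 14 remainder 36

14:36


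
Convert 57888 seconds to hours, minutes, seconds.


Hours: 57888 ÷ 3600 = 16 remainder 288
Minutes: 288 ÷ 60 = 4 remainder 48
Seconds: 48

16h 4m 48s


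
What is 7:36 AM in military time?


07:36

Input: 7:36 AM
AM hour stays: 7


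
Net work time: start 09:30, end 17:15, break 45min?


7h 0m (420 minutes)

Total time = (17×60+15) - (9×60+30)
= 1035 - 570 = 465 min
Minus break: 465 - 45 = 420 min
= 7h 0m


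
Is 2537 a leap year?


Rules: divisible by 4 AND (not by 100 OR by 400)
2537 ÷ 4 = 634 remainder 1 → not divisible by 4
Not divisible by 4 → not a leap year

No


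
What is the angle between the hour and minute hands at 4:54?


Hour hand = 4×30 + 54×0.5 = 147.0°
Minute hand = 54×6 = 324°
Difference = |147.0 - 324| = 177.0°

177.0°


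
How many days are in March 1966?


Month: March (month 3)
March has 31 days

31 days


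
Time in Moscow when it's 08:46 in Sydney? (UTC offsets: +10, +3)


01:46

Time difference = UTC+3 - UTC+10 = -7 hours
New hour = (8 -7) mod 24
= 1 mod 24 = 1
Minutes unchanged → 01:46


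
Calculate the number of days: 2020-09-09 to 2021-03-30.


From September 9, 2020 to March 30, 2021
Rest of September 2020: 30 - 9 = 21
Full months: October 31, November 30, December 31, January 31, February 2021 28
Days into March 2021: 30
Total = 21 + 31 + 30 + 31 + 31 + 28 + 30 = 202 days

202 days


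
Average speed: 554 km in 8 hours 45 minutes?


63.3 km/h

Distance: 554 km
Time: 8h 45m = 525 min = 525/60 = 35/4 hours
Speed = 554 ÷ (35/4) = 554 × 4 / 35 = 2216/35 ≈ 63.3 km/h


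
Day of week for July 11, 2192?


Zeller's congruence:
q=11, m=7, k=92, j=21
h = (11 + ⌊13×8/5⌋ + 92 + ⌊92/4⌋ + ⌊21/4⌋ - 2×21) mod 7
= (11 + 20 + 92 + 23 + 5 - 42) mod 7
= 109 mod 7 = 4
h=4 → Wednesday

Wednesday


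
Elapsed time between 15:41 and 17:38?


End time in minutes: 17×60 + 38 = 1058
Start time in minutes: 15×60 + 41 = 941
Difference = 1058 - 941 = 117 minutes
= 1 hours 57 minutes

1h 57m


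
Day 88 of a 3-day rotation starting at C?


Shifts: A, B, C
Start: C (index 2)
Day 88: (2 + 88 - 1) mod 3
= 89 mod 3
= 2
Index 2 → shift C

Shift C


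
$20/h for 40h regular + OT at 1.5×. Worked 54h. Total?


$1220.00

Regular: 40h × $20 = $800.00
Overtime: 54 - 40 = 14h
OT pay: 14h × $20 × 1.5 = $420.00
Total = $800.00 + $420.00 = $1220.00


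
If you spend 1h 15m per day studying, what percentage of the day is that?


5.2%

Time: 75 minutes
Day: 1440 minutes
Percentage = (75/1440) × 100 ≈ 5.2%


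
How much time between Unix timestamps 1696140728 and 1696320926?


Difference = 1696320926 - 1696140728 = 180198 seconds
In hours: 180198 / 3600 ≈ 50.1
In days: 180198 / 86400 ≈ 2.09

180198 seconds (50.1 hours / 2.09 days)


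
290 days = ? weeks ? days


Weeks: 290 ÷ 7 = 41 remainder 3

41 weeks 3 days


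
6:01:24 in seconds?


21684 seconds

Hours: 6 × 3600 = 21600
Minutes: 1 × 60 = 60
Seconds: 24
Total = 21600 + 60 + 24 = 21684


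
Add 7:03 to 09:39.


16:42

Start: 579 minutes from midnight
Add: 423 minutes
Total: 1002 minutes
Hours: 1002 ÷ 60 = 16 remainder 42


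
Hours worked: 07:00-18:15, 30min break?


Total time = (18×60+15) - (7×60+0)
= 1095 - 420 = 675 min
Minus break: 675 - 30 = 645 min
= 10h 45m

10h 45m (645 minutes)


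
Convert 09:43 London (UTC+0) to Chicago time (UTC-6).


03:43

Time difference = UTC-6 - UTC+0 = -6 hours
New hour = (9 -6) mod 24
= 3 mod 24 = 3
Minutes unchanged → 03:43


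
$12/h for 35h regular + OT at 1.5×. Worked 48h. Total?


Regular: 35h × $12 = $420.00
Overtime: 48 - 35 = 13h
OT pay: 13h × $12 × 1.5 = $234.00
Total = $420.00 + $234.00 = $654.00

$654.00


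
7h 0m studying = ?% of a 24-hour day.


Time: 420 minutes
Day: 1440 minutes
Percentage = (420/1440) × 100 ≈ 29.2%

29.2%


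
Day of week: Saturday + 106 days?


Start: Saturday (index 5)
(5 + 106) mod 7
= 111 mod 7
= 6
Index 6 → Sunday

Sunday


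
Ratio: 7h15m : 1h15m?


Duration 1: 435 minutes
Duration 2: 75 minutes
Ratio = 435:75
GCD = 15
Simplified = 29:5
As a decimal: 29/5 = 5.80

29:5 (5.80)


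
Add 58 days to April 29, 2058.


Start: April 29, 2058
Add 58 days
April 29 → May 1: 30 - 29 + 1 = 2 days (58 - 2 = 56 left)
May 1 → June 1: 31 - 1 + 1 = 31 days (56 - 31 = 25 left)
June 1 + 25 = June 26, 2058

June 26, 2058


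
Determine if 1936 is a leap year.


Yes

Rules: divisible by 4 AND (not by 100 OR by 400)
1936 ÷ 4 = 484 exactly → divisible by 4
1936 ÷ 100 = 19 remainder 36 → not divisible by 100
Divisible by 4 but not by 100 → leap year


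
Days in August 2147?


Month: August (month 8)
August has 31 days

31 days


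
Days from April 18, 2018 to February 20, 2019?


308 days

From April 18, 2018 to February 20, 2019
Rest of April 2018: 30 - 18 = 12
Full months: May 31, June 30, July 31, August 31, September 30, October 31, November 30, December 31, January 31
Days into February 2019: 20
Total = 12 + 31 + 30 + 31 + 31 + 30 + 31 + 30 + 31 + 31 + 20 = 308 days


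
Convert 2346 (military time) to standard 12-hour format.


11:46 PM

Hour: 23
23 - 12 = 11 → PM


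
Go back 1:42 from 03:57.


Start: 237 minutes from midnight
Subtract: 102 minutes
Remaining: 237 - 102 = 135
Hours: 2, Minutes: 15

02:15


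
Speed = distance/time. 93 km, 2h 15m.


Distance: 93 km
Time: 2h 15m = 135 min = 135/60 = 9/4 hours
Speed = 93 ÷ (9/4) = 93 × 4 / 9 = 372/9 ≈ 41.3 km/h

41.3 km/h


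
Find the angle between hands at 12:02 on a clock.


Hour hand (12 ≡ 0 on the dial): 0×30 + 2×0.5 = 1.0°
Minute hand = 2×6 = 12°
Difference = |1.0 - 12| = 11.0°

11.0°


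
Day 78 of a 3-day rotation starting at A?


Shift C

Shifts: A, B, C
Start: A (index 0)
Day 78: (0 + 78 - 1) mod 3
= 77 mod 3
= 2
Index 2 → shift C


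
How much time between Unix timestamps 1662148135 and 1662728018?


Difference = 1662728018 - 1662148135 = 579883 seconds
In hours: 579883 / 3600 ≈ 161.1
In days: 579883 / 86400 ≈ 6.71

579883 seconds (161.1 hours / 6.71 days)


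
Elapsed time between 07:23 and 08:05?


0h 42m

End time in minutes: 8×60 + 5 = 485
Start time in minutes: 7×60 + 23 = 443
Difference = 485 - 443 = 42 minutes
= 0 hours 42 minutes


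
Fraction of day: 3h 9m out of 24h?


0.1313 (13.13%)

Total minutes: 3×60 + 9 = 189
Day = 24×60 = 1440 minutes
Fraction = 189/1440 ≈ 0.1313
As a percentage: 189/1440 × 100 ≈ 13.13%


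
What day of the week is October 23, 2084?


Monday

Zeller's congruence:
q=23, m=10, k=84, j=20
h = (23 + ⌊13×11/5⌋ + 84 + ⌊84/4⌋ + ⌊20/4⌋ - 2×20) mod 7
= (23 + 28 + 84 + 21 + 5 - 40) mod 7
= 121 mod 7 = 2
h=2 → Monday


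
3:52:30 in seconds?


Hours: 3 × 3600 = 10800
Minutes: 52 × 60 = 3120
Seconds: 30
Total = 10800 + 3120 + 30 = 13950

13950 seconds


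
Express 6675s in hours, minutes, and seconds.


1h 51m 15s

Hours: 6675 ÷ 3600 = 1 remainder 3075
Minutes: 3075 ÷ 60 = 51 remainder 15
Seconds: 15


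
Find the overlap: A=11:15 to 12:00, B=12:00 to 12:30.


0 minutes

Meeting A: 675-720 (in minutes from midnight)
Meeting B: 720-750
Overlap start = max(675, 720) = 720
Overlap end = min(720, 750) = 720
Overlap = max(0, 720 - 720) = 0 min


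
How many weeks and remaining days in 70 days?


10 weeks 0 days

Weeks: 70 ÷ 7 = 10 remainder 0


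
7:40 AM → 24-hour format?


Input: 7:40 AM
AM hour stays: 7

07:40


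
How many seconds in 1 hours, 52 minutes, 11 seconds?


Hours: 1 × 3600 = 3600
Minutes: 52 × 60 = 3120
Seconds: 11
Total = 3600 + 3120 + 11 = 6731

6731 seconds


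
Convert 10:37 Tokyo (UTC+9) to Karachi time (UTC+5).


Time difference = UTC+5 - UTC+9 = -4 hours
New hour = (10 -4) mod 24
= 6 mod 24 = 6
Minutes unchanged → 06:37

06:37


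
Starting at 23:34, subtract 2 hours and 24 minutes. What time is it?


Start: 1414 minutes from midnight
Subtract: 144 minutes
Remaining: 1414 - 144 = 1270
Hours: 21, Minutes: 10

21:10


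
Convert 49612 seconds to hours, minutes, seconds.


Hours: 49612 ÷ 3600 = 13 remainder 2812
Minutes: 2812 ÷ 60 = 46 remainder 52
Seconds: 52

13h 46m 52s


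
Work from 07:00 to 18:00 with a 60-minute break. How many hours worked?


10h 0m (600 minutes)

Total time = (18×60+0) - (7×60+0)
= 1080 - 420 = 660 min
Minus break: 660 - 60 = 600 min
= 10h 0m


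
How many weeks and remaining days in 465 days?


Weeks: 465 ÷ 7 = 66 remainder 3

66 weeks 3 days


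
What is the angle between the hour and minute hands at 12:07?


Hour hand (12 ≡ 0 on the dial): 0×30 + 7×0.5 = 3.5°
Minute hand = 7×6 = 42°
Difference = |3.5 - 42| = 38.5°

38.5°


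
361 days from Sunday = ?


Start: Sunday (index 6)
(6 + 361) mod 7
= 367 mod 7
= 3
Index 3 → Thursday

Thursday


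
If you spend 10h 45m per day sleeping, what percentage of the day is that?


Time: 645 minutes
Day: 1440 minutes
Percentage = (645/1440) × 100 ≈ 44.8%

44.8%


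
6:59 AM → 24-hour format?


06:59

Input: 6:59 AM
AM hour stays: 6


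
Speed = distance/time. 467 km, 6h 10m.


75.7 km/h

Distance: 467 km
Time: 6h 10m = 370 min = 370/60 = 37/6 hours
Speed = 467 ÷ (37/6) = 467 × 6 / 37 = 2802/37 ≈ 75.7 km/h


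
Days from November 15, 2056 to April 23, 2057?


From November 15, 2056 to April 23, 2057
Rest of November 2056: 30 - 15 = 15
Full months: December 31, January 31, February 2057 28, March 31
Days into April 2057: 23
Total = 15 + 31 + 31 + 28 + 31 + 23 = 159 days

159 days


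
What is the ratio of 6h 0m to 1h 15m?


24:5 (4.80)

Duration 1: 360 minutes
Duration 2: 75 minutes
Ratio = 360:75
GCD = 15
Simplified = 24:5
As a decimal: 24/5 = 4.80


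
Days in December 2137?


31 days

Month: December (month 12)
December has 31 days


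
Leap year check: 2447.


No

Rules: divisible by 4 AND (not by 100 OR by 400)
2447 ÷ 4 = 611 remainder 3 → not divisible by 4
Not divisible by 4 → not a leap year


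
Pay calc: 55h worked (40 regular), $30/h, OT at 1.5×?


Regular: 40h × $30 = $1200.00
Overtime: 55 - 40 = 15h
OT pay: 15h × $30 × 1.5 = $675.00
Total = $1200.00 + $675.00 = $1875.00

$1875.00


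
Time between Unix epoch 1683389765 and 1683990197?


Difference = 1683990197 - 1683389765 = 600432 seconds
In hours: 600432 / 3600 ≈ 166.8
In days: 600432 / 86400 ≈ 6.95

600432 seconds (166.8 hours / 6.95 days)


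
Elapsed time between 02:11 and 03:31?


1h 20m

End time in minutes: 3×60 + 31 = 211
Start time in minutes: 2×60 + 11 = 131
Difference = 211 - 131 = 80 minutes
= 1 hours 20 minutes


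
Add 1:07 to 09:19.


10:26

Start: 559 minutes from midnight
Add: 67 minutes
Total: 626 minutes
Hours: 626 ÷ 60 = 10 remainder 26


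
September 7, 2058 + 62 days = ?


Start: September 7, 2058
Add 62 days
September 7 → October 1: 30 - 7 + 1 = 24 days (62 - 24 = 38 left)
October 1 → November 1: 31 - 1 + 1 = 31 days (38 - 31 = 7 left)
November 1 + 7 = November 8, 2058

November 8, 2058


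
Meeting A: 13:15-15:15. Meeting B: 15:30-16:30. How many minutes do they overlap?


Meeting A: 795-915 (in minutes from midnight)
Meeting B: 930-990
Overlap start = max(795, 930) = 930
Overlap end = min(915, 990) = 915
Overlap = max(0, 915 - 930) = 0 min

0 minutes


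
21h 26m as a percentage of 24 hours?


Total minutes: 21×60 + 26 = 1286
Day = 24×60 = 1440 minutes
Fraction = 1286/1440 ≈ 0.8931
As a percentage: 1286/1440 × 100 ≈ 89.31%

0.8931 (89.31%)


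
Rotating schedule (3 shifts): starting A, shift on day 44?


Shift B

Shifts: A, B, C
Start: A (index 0)
Day 44: (0 + 44 - 1) mod 3
= 43 mod 3
= 1
Index 1 → shift B


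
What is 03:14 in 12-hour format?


3:14 AM

Hour: 3
3 < 12 → AM


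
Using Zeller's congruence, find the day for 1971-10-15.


Friday

Zeller's congruence:
q=15, m=10, k=71, j=19
h = (15 + ⌊13×11/5⌋ + 71 + ⌊71/4⌋ + ⌊19/4⌋ - 2×19) mod 7
= (15 + 28 + 71 + 17 + 4 - 38) mod 7
= 97 mod 7 = 6
h=6 → Friday


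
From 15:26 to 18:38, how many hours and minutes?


3h 12m

End time in minutes: 18×60 + 38 = 1118
Start time in minutes: 15×60 + 26 = 926
Difference = 1118 - 926 = 192 minutes
= 3 hours 12 minutes


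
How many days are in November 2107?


Month: November (month 11)
November has 30 days

30 days


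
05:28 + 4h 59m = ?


10:27

Start: 328 minutes from midnight
Add: 299 minutes
Total: 627 minutes
Hours: 627 ÷ 60 = 10 remainder 27


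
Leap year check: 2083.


No

Rules: divisible by 4 AND (not by 100 OR by 400)
2083 ÷ 4 = 520 remainder 3 → not divisible by 4
Not divisible by 4 → not a leap year


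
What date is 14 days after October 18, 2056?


November 1, 2056

Start: October 18, 2056
Add 14 days
October 18 → November 1: 31 - 18 + 1 = 14 days (14 - 14 = 0 left)
Land exactly on November 1, 2056


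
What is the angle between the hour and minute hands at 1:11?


30.5°

Hour hand = 1×30 + 11×0.5 = 35.5°
Minute hand = 11×6 = 66°
Difference = |35.5 - 66| = 30.5°


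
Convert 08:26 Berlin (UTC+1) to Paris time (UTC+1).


Time difference = UTC+1 - UTC+1 = +0 hours
New hour = (8 + 0) mod 24
= 8 mod 24 = 8
Minutes unchanged → 08:26

08:26


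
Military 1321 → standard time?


Hour: 13
13 - 12 = 1 → PM

1:21 PM


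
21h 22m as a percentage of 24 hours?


Total minutes: 21×60 + 22 = 1282
Day = 24×60 = 1440 minutes
Fraction = 1282/1440 ≈ 0.8903
As a percentage: 1282/1440 × 100 ≈ 89.03%

0.8903 (89.03%)


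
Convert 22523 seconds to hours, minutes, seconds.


6h 15m 23s

Hours: 22523 ÷ 3600 = 6 remainder 923
Minutes: 923 ÷ 60 = 15 remainder 23
Seconds: 23


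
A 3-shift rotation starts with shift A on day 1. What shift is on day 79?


Shift A

Shifts: A, B, C
Start: A (index 0)
Day 79: (0 + 79 - 1) mod 3
= 78 mod 3
= 0
Index 0 → shift A


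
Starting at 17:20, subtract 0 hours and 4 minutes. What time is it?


Start: 1040 minutes from midnight
Subtract: 4 minutes
Remaining: 1040 - 4 = 1036
Hours: 17, Minutes: 16

17:16


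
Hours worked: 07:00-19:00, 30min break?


Total time = (19×60+0) - (7×60+0)
= 1140 - 420 = 720 min
Minus break: 720 - 30 = 690 min
= 11h 30m

11h 30m (690 minutes)


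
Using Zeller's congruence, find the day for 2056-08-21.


Monday

Zeller's congruence:
q=21, m=8, k=56, j=20
h = (21 + ⌊13×9/5⌋ + 56 + ⌊56/4⌋ + ⌊20/4⌋ - 2×20) mod 7
= (21 + 23 + 56 + 14 + 5 - 40) mod 7
= 79 mod 7 = 2
h=2 → Monday


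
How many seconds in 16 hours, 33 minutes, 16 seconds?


Hours: 16 × 3600 = 57600
Minutes: 33 × 60 = 1980
Seconds: 16
Total = 57600 + 1980 + 16 = 59596

59596 seconds


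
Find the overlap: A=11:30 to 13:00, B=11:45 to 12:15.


30 minutes

Meeting A: 690-780 (in minutes from midnight)
Meeting B: 705-735
Overlap start = max(690, 705) = 705
Overlap end = min(780, 735) = 735
Overlap = max(0, 735 - 705) = 30 min


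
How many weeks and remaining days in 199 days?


Weeks: 199 ÷ 7 = 28 remainder 3

28 weeks 3 days


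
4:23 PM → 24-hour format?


16:23

Input: 4:23 PM
PM: 4 + 12 = 16


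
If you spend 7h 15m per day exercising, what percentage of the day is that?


30.2%

Time: 435 minutes
Day: 1440 minutes
Percentage = (435/1440) × 100 ≈ 30.2%


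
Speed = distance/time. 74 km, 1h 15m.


59.2 km/h

Distance: 74 km
Time: 1h 15m = 75 min = 75/60 = 5/4 hours
Speed = 74 ÷ (5/4) = 74 × 4 / 5 = 296/5 = 59.2 km/h


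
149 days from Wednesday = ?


Friday

Start: Wednesday (index 2)
(2 + 149) mod 7
= 151 mod 7
= 4
Index 4 → Friday


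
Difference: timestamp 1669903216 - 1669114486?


788730 seconds (219.1 hours / 9.13 days)

Difference = 1669903216 - 1669114486 = 788730 seconds
In hours: 788730 / 3600 ≈ 219.1
In days: 788730 / 86400 ≈ 9.13


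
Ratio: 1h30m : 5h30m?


Duration 1: 90 minutes
Duration 2: 330 minutes
Ratio = 90:330
GCD = 30
Simplified = 3:11
As a decimal: 3/11 ≈ 0.27

3:11 (0.27)


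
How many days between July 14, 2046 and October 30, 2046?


From July 14, 2046 to October 30, 2046
Rest of July 2046: 31 - 14 = 17
Full months: August 31, September 30
Days into October 2046: 30
Total = 17 + 31 + 30 + 30 = 108 days

108 days


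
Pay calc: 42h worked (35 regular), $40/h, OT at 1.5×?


$1820.00

Regular: 35h × $40 = $1400.00
Overtime: 42 - 35 = 7h
OT pay: 7h × $40 × 1.5 = $420.00
Total = $1400.00 + $420.00 = $1820.00


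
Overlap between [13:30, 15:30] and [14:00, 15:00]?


60 minutes

Meeting A: 810-930 (in minutes from midnight)
Meeting B: 840-900
Overlap start = max(810, 840) = 840
Overlap end = min(930, 900) = 900
Overlap = max(0, 900 - 840) = 60 min


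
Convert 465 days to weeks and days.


Weeks: 465 ÷ 7 = 66 remainder 3

66 weeks 3 days


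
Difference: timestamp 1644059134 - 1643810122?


Difference = 1644059134 - 1643810122 = 249012 seconds
In hours: 249012 / 3600 ≈ 69.2
In days: 249012 / 86400 ≈ 2.88

249012 seconds (69.2 hours / 2.88 days)


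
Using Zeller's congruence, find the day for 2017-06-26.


Zeller's congruence:
q=26, m=6, k=17, j=20
h = (26 + ⌊13×7/5⌋ + 17 + ⌊17/4⌋ + ⌊20/4⌋ - 2×20) mod 7
= (26 + 18 + 17 + 4 + 5 - 40) mod 7
= 30 mod 7 = 2
h=2 → Monday

Monday


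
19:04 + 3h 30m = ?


22:34

Start: 1144 minutes from midnight
Add: 210 minutes
Total: 1354 minutes
Hours: 1354 ÷ 60 = 22 remainder 34


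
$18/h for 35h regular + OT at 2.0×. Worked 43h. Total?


Regular: 35h × $18 = $630.00
Overtime: 43 - 35 = 8h
OT pay: 8h × $18 × 2.0 = $288.00
Total = $630.00 + $288.00 = $918.00

$918.00


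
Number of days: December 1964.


Month: December (month 12)
December has 31 days

31 days


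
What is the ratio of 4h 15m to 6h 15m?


17:25 (0.68)

Duration 1: 255 minutes
Duration 2: 375 minutes
Ratio = 255:375
GCD = 15
Simplified = 17:25
As a decimal: 17/25 = 0.68


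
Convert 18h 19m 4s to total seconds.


65944 seconds

Hours: 18 × 3600 = 64800
Minutes: 19 × 60 = 1140
Seconds: 4
Total = 64800 + 1140 + 4 = 65944


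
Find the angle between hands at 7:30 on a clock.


Hour hand = 7×30 + 30×0.5 = 225.0°
Minute hand = 30×6 = 180°
Difference = |225.0 - 180| = 45.0°

45.0°


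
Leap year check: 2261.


No

Rules: divisible by 4 AND (not by 100 OR by 400)
2261 ÷ 4 = 565 remainder 1 → not divisible by 4
Not divisible by 4 → not a leap year


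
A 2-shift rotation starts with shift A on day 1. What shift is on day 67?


Shifts: A, B
Start: A (index 0)
Day 67: (0 + 67 - 1) mod 2
= 66 mod 2
= 0
Index 0 → shift A

Shift A


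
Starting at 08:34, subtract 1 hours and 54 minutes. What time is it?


06:40

Start: 514 minutes from midnight
Subtract: 114 minutes
Remaining: 514 - 114 = 400
Hours: 6, Minutes: 40


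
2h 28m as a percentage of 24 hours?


Total minutes: 2×60 + 28 = 148
Day = 24×60 = 1440 minutes
Fraction = 148/1440 ≈ 0.1028
As a percentage: 148/1440 × 100 ≈ 10.28%

0.1028 (10.28%)


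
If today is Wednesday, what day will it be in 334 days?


Start: Wednesday (index 2)
(2 + 334) mod 7
= 336 mod 7
= 0
Index 0 → Monday

Monday


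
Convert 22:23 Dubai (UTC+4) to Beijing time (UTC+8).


Time difference = UTC+8 - UTC+4 = +4 hours
New hour = (22 + 4) mod 24
= 26 mod 24 = 2
Minutes unchanged → 02:23; 26 ≥ 24 → next day

02:23 (next day)


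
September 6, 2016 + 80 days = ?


Start: September 6, 2016
Add 80 days
September 6 → October 1: 30 - 6 + 1 = 25 days (80 - 25 = 55 left)
October 1 → November 1: 31 - 1 + 1 = 31 days (55 - 31 = 24 left)
November 1 + 24 = November 25, 2016

November 25, 2016


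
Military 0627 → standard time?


6:27 AM

Hour: 6
6 < 12 → AM


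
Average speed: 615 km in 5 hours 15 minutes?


Distance: 615 km
Time: 5h 15m = 315 min = 315/60 = 21/4 hours
Speed = 615 ÷ (21/4) = 615 × 4 / 21 = 2460/21 ≈ 117.1 km/h

117.1 km/h


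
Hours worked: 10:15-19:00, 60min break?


Total time = (19×60+0) - (10×60+15)
= 1140 - 615 = 525 min
Minus break: 525 - 60 = 465 min
= 7h 45m

7h 45m (465 minutes)


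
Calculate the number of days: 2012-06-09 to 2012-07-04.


From June 9, 2012 to July 4, 2012
Rest of June 2012: 30 - 9 = 21
Days into July 2012: 4
Total = 21 + 4 = 25 days

25 days


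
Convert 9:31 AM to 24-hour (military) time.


Input: 9:31 AM
AM hour stays: 9

09:31


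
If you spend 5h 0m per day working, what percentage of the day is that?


Time: 300 minutes
Day: 1440 minutes
Percentage = (300/1440) × 100 ≈ 20.8%

20.8%


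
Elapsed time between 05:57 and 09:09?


End time in minutes: 9×60 + 9 = 549
Start time in minutes: 5×60 + 57 = 357
Difference = 549 - 357 = 192 minutes
= 3 hours 12 minutes

3h 12m


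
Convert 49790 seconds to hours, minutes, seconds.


13h 49m 50s

Hours: 49790 ÷ 3600 = 13 remainder 2990
Minutes: 2990 ÷ 60 = 49 remainder 50
Seconds: 50


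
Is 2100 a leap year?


Rules: divisible by 4 AND (not by 100 OR by 400)
2100 ÷ 4 = 525 exactly → divisible by 4
2100 ÷ 100 = 21 exactly → divisible by 100
2100 ÷ 400 = 5 remainder 100 → not divisible by 400
Divisible by 100 but not by 400 → not a leap year

No


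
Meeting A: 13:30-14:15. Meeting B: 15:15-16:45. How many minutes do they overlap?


0 minutes

Meeting A: 810-855 (in minutes from midnight)
Meeting B: 915-1005
Overlap start = max(810, 915) = 915
Overlap end = min(855, 1005) = 855
Overlap = max(0, 855 - 915) = 0 min


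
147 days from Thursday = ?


Start: Thursday (index 3)
(3 + 147) mod 7
= 150 mod 7
= 3
Index 3 → Thursday

Thursday


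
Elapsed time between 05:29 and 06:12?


End time in minutes: 6×60 + 12 = 372
Start time in minutes: 5×60 + 29 = 329
Difference = 372 - 329 = 43 minutes
= 0 hours 43 minutes

0h 43m


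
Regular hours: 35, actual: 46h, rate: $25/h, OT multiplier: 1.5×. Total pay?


$1287.50

Regular: 35h × $25 = $875.00
Overtime: 46 - 35 = 11h
OT pay: 11h × $25 × 1.5 = $412.50
Total = $875.00 + $412.50 = $1287.50


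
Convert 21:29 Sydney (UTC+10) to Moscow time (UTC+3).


Time difference = UTC+3 - UTC+10 = -7 hours
New hour = (21 -7) mod 24
= 14 mod 24 = 14
Minutes unchanged → 14:29

14:29


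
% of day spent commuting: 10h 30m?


Time: 630 minutes
Day: 1440 minutes
Percentage = (630/1440) × 100 ≈ 43.8%

43.8%


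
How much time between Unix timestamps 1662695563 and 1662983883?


288320 seconds (80.1 hours / 3.34 days)

Difference = 1662983883 - 1662695563 = 288320 seconds
In hours: 288320 / 3600 ≈ 80.1
In days: 288320 / 86400 ≈ 3.34


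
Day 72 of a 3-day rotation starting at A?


Shifts: A, B, C
Start: A (index 0)
Day 72: (0 + 72 - 1) mod 3
= 71 mod 3
= 2
Index 2 → shift C

Shift C


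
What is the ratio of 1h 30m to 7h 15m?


Duration 1: 90 minutes
Duration 2: 435 minutes
Ratio = 90:435
GCD = 15
Simplified = 6:29
As a decimal: 6/29 ≈ 0.21

6:29 (0.21)


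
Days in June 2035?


30 days

Month: June (month 6)
June has 30 days


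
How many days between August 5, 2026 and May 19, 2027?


287 days

From August 5, 2026 to May 19, 2027
Rest of August 2026: 31 - 5 = 26
Full months: September 30, October 31, November 30, December 31, January 31, February 2027 28, March 31, April 30
Days into May 2027: 19
Total = 26 + 30 + 31 + 30 + 31 + 31 + 28 + 31 + 30 + 19 = 287 days


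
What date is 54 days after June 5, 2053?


Start: June 5, 2053
Add 54 days
June 5 → July 1: 30 - 5 + 1 = 26 days (54 - 26 = 28 left)
July 1 + 28 = July 29, 2053

July 29, 2053


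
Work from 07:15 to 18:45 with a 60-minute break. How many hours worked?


Total time = (18×60+45) - (7×60+15)
= 1125 - 435 = 690 min
Minus break: 690 - 60 = 630 min
= 10h 30m

10h 30m (630 minutes)
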